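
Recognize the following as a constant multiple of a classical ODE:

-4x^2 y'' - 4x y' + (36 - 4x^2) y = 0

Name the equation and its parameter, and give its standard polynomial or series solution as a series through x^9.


All three coefficients share the factor -4; dividing through by -4 gives  x^2 y'' + x y' + (x^2 - 9) y = 0.
This matches the Bessel equation x^2 y'' + x y' + (x^2 - nu^2) y = 0 with nu^2 = 9, so nu = 3; the solution bounded at x = 0 is J_3(x).
Frobenius at x = 0: indicial roots ±nu; for r = nu the recurrence k(k + 2nu) c_k = -c_{k-2} gives the standard series J_nu(x) = sum_{k>=0} (-1)^k / (k! (k+nu)!) (x/2)^(2k+nu). Evaluate the first 4 terms:
  k = 0: (-1)^0 / (0! * 3! * 2^3) x^3 = 1/(1*6*8) x^3 = (1/48) x^3
  k = 1: (-1)^1 / (1! * 4! * 2^5) x^5 = -1/(1*24*32) x^5 = (-1/768) x^5
  k = 2: (-1)^2 / (2! * 5! * 2^7) x^7 = 1/(2*120*128) x^7 = (1/30720) x^7
  k = 3: (-1)^3 / (3! * 6! * 2^9) x^9 = -1/(6*720*512) x^9 = (-1/2211840) x^9
Hence J_3(x) = -x^9/2211840 + x^7/30720 - x^5/768 + x^3/48 + ....

J_3(x); series = -x^9/2211840 + x^7/30720 - x^5/768 + x^3/48


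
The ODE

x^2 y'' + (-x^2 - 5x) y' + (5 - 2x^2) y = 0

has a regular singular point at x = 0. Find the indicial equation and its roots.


Divide by x^2 to reach normal form y'' + P_1(x) y' + P_2(x) y = 0 with P_1(x) = -1 - 5/x and P_2(x) = -2 + 5/x^2.
x = 0 is a singular point because the y'-coefficient -1 - 5/x has a pole at x = 0 and the y-coefficient -2 + 5/x^2 has a pole at x = 0.
It is a regular singular point because x P_1(x) = p(x) = -x - 5 and x^2 P_2(x) = q(x) = 5 - 2x^2 are polynomials, hence analytic at x = 0.
p(0) = -5,  q(0) = 5.
Indicial equation: r(r-1) + p(0) r + q(0) = 0, i.e. r^2 + (p(0) - 1) r + q(0) = 0, i.e. r^2 - 6 r + 5 = 0.
Discriminant: (-6)^2 - 4(5) = 16, so r = (6 ± 4)/2.
Solving: r_1 = 5, r_2 = 1.

indicial: r^2 - 6 r + 5 = 0; roots r_1 = 5, r_2 = 1


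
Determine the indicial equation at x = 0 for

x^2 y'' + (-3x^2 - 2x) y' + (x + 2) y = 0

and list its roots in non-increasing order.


Divide by x^2 to reach normal form y'' + P_1(x) y' + P_2(x) y = 0 with P_1(x) = -3 - 2/x and P_2(x) = 1/x + 2/x^2.
x = 0 is a singular point because the y'-coefficient -3 - 2/x has a pole at x = 0 and the y-coefficient 1/x + 2/x^2 has a pole at x = 0.
It is a regular singular point because x P_1(x) = p(x) = -3x - 2 and x^2 P_2(x) = q(x) = x + 2 are polynomials, hence analytic at x = 0.
p(0) = -2,  q(0) = 2.
Indicial equation: r(r-1) + p(0) r + q(0) = 0, i.e. r^2 + (p(0) - 1) r + q(0) = 0, i.e. r^2 - 3 r + 2 = 0.
Discriminant: (-3)^2 - 4(2) = 1, so r = (3 ± 1)/2.
Solving: r_1 = 2, r_2 = 1.

indicial: r^2 - 3 r + 2 = 0; roots r_1 = 2, r_2 = 1


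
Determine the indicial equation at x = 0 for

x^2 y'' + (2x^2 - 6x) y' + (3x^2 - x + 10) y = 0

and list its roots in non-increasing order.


Divide by x^2 to reach normal form y'' + P_1(x) y' + P_2(x) y = 0 with P_1(x) = 2 - 6/x and P_2(x) = 3 - 1/x + 10/x^2.
x = 0 is a singular point because the y'-coefficient 2 - 6/x has a pole at x = 0 and the y-coefficient 3 - 1/x + 10/x^2 has a pole at x = 0.
It is a regular singular point because x P_1(x) = p(x) = 2x - 6 and x^2 P_2(x) = q(x) = 3x^2 - x + 10 are polynomials, hence analytic at x = 0.
p(0) = -6,  q(0) = 10.
Indicial equation: r(r-1) + p(0) r + q(0) = 0, i.e. r^2 + (p(0) - 1) r + q(0) = 0, i.e. r^2 - 7 r + 10 = 0.
Discriminant: (-7)^2 - 4(10) = 9, so r = (7 ± 3)/2.
Solving: r_1 = 5, r_2 = 2.

indicial: r^2 - 7 r + 10 = 0; roots r_1 = 5, r_2 = 2


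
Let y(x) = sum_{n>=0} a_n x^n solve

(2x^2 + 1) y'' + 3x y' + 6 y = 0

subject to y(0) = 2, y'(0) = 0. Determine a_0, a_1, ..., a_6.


Ansatz: y(x) = sum_{n>=0} a_n x^n, so y'(x) = sum_{n>=1} n a_n x^(n-1) and y''(x) = sum_{n>=2} n(n-1) a_n x^(n-2).
Substitute into P(x) y'' + Q(x) y' + R(x) y = 0 with P(x) = 2x^2 + 1, Q(x) = 3x, R(x) = 6, and match powers of x.
Initial conditions: a_0 = 2, a_1 = 0.
Setting the coefficient of each power of x to zero and solving order by order (substituting the coefficients already found):
  x^0: 2 a_2 + 6 a_0 = 0  ->  2 a_2 = -6 a_0 = -12  ->  a_2 = -6
  x^1: 6 a_3 + 9 a_1 = 0  ->  6 a_3 = -9 a_1 = 0  ->  a_3 = 0
  x^2: 12 a_4 + 16 a_2 = 0  ->  12 a_4 = -16 a_2 = 96  ->  a_4 = 8
  x^3: 20 a_5 + 27 a_3 = 0  ->  20 a_5 = -27 a_3 = 0  ->  a_5 = 0
  x^4: 30 a_6 + 42 a_4 = 0  ->  30 a_6 = -42 a_4 = -336  ->  a_6 = -56/5
Truncated series: y(x) = 2 - 6 x^2 + 8 x^4 - (56/5) x^6 + O(x^7).

a_0 = 2; a_1 = 0; a_2 = -6; a_3 = 0; a_4 = 8; a_5 = 0; a_6 = -56/5


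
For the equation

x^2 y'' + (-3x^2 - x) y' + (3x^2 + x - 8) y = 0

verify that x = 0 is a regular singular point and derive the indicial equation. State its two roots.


Divide by x^2 to reach normal form y'' + P_1(x) y' + P_2(x) y = 0 with P_1(x) = -3 - 1/x and P_2(x) = 3 + 1/x - 8/x^2.
x = 0 is a singular point because the y'-coefficient -3 - 1/x has a pole at x = 0 and the y-coefficient 3 + 1/x - 8/x^2 has a pole at x = 0.
It is a regular singular point because x P_1(x) = p(x) = -3x - 1 and x^2 P_2(x) = q(x) = 3x^2 + x - 8 are polynomials, hence analytic at x = 0.
p(0) = -1,  q(0) = -8.
Indicial equation: r(r-1) + p(0) r + q(0) = 0, i.e. r^2 + (p(0) - 1) r + q(0) = 0, i.e. r^2 - 2 r - 8 = 0.
Discriminant: (-2)^2 - 4(-8) = 36, so r = (2 ± 6)/2.
Solving: r_1 = 4, r_2 = -2.

indicial: r^2 - 2 r - 8 = 0; roots r_1 = 4, r_2 = -2


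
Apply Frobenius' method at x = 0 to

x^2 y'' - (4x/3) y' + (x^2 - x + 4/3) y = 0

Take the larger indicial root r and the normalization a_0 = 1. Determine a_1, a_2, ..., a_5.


Write in Frobenius form y'' + (p(x)/x) y' + (q(x)/x^2) y = 0:
  p(x) = -4/3,  q(x) = x^2 - x + 4/3.
Indicial equation: r(r-1) + (-4/3) r + (4/3) = 0 -> roots r_1 = 4/3, r_2 = 1.
Take r = r_1 = 4/3. Let y(x) = x^r sum_{n>=0} a_n x^n with a_0 = 1.
Substitute y = x^r sum a_n x^n and match x^{r+n}. The recurrence is
  D(n) a_n - 1 a_{n-1} + 1 a_{n-2} = 0,  where D(n) = (r+n)(r+n-1) + (-4/3)(r+n) + (4/3).
  a_n = [1 a_{n-1} - 1 a_{n-2}] / D(n).
Since the indicial polynomial factors as (r - r_1)(r - r_2), D(n) = (r_1 + n - r_1)(r_1 + n - r_2) = n(n + 1/3).
Evaluating step by step (a_0 = 1):
  n = 1: D(1) = 1(1 + 1/3) = 4/3; numerator = 1(1) = 1; a_1 = (1)/(4/3) = 3/4
  n = 2: D(2) = 2(2 + 1/3) = 14/3; numerator = 1(3/4) - 1(1) = -1/4; a_2 = (-1/4)/(14/3) = -3/56
  n = 3: D(3) = 3(3 + 1/3) = 10; numerator = 1(-3/56) - 1(3/4) = -45/56; a_3 = (-45/56)/(10) = -9/112
  n = 4: D(4) = 4(4 + 1/3) = 52/3; numerator = 1(-9/112) - 1(-3/56) = -3/112; a_4 = (-3/112)/(52/3) = -9/5824
  n = 5: D(5) = 5(5 + 1/3) = 80/3; numerator = 1(-9/5824) - 1(-9/112) = 459/5824; a_5 = (459/5824)/(80/3) = 1377/465920

r = 4/3; a_0 = 1; a_1 = 3/4; a_2 = -3/56; a_3 = -9/112; a_4 = -9/5824; a_5 = 1377/465920


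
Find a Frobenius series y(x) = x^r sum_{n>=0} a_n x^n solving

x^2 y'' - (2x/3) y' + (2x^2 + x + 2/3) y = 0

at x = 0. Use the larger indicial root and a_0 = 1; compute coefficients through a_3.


Write in Frobenius form y'' + (p(x)/x) y' + (q(x)/x^2) y = 0:
  p(x) = -2/3,  q(x) = 2x^2 + x + 2/3.
Indicial equation: r(r-1) + (-2/3) r + (2/3) = 0 -> roots r_1 = 1, r_2 = 2/3.
Take r = r_1 = 1. Let y(x) = x^r sum_{n>=0} a_n x^n with a_0 = 1.
Substitute y = x^r sum a_n x^n and match x^{r+n}. The recurrence is
  D(n) a_n + 1 a_{n-1} + 2 a_{n-2} = 0,  where D(n) = (r+n)(r+n-1) + (-2/3)(r+n) + (2/3).
  a_n = [-1 a_{n-1} - 2 a_{n-2}] / D(n).
Since the indicial polynomial factors as (r - r_1)(r - r_2), D(n) = (r_1 + n - r_1)(r_1 + n - r_2) = n(n + 1/3).
Evaluating step by step (a_0 = 1):
  n = 1: D(1) = 1(1 + 1/3) = 4/3; numerator = -1(1) = -1; a_1 = (-1)/(4/3) = -3/4
  n = 2: D(2) = 2(2 + 1/3) = 14/3; numerator = -1(-3/4) - 2(1) = -5/4; a_2 = (-5/4)/(14/3) = -15/56
  n = 3: D(3) = 3(3 + 1/3) = 10; numerator = -1(-15/56) - 2(-3/4) = 99/56; a_3 = (99/56)/(10) = 99/560

r = 1; a_0 = 1; a_1 = -3/4; a_2 = -15/56; a_3 = 99/560


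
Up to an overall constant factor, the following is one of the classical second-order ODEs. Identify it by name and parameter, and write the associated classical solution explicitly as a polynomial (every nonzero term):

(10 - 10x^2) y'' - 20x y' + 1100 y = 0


All three coefficients share the factor 10; dividing through by 10 gives  (1 - x^2) y'' - 2x y' + 110 y = 0.
This matches the Legendre equation (1 - x^2) y'' - 2x y' + n(n+1) y = 0 (note the -2x y' term) with n(n+1) = 110, so n = 10; the polynomial solution is P_10(x).
With y = sum_k a_k x^k, matching x^k gives (k+2)(k+1) a_{k+2} = [k(k+1) - n(n+1)] a_k = (k - 10)(k + 11) a_k. The right side vanishes at k = 10, so the series with the parity of 10 terminates at degree 10.
Standard normalization (P_n(1) = 1): leading coefficient (2n)!/(2^n (n!)^2) = 2432902008176640000/(1024*13168189440000) = 46189/256, so a_10 = 46189/256. Work downward with a_k = (k+1)(k+2) a_{k+2} / ((k - 10)(k + 11)):
  a_8 = (9)(10)(46189/256) / ((8 - 10)(8 + 11)) = (2078505/128)/(-38) = -109395/256
  a_6 = (7)(8)(-109395/256) / ((6 - 10)(6 + 11)) = (-765765/32)/(-68) = 45045/128
  a_4 = (5)(6)(45045/128) / ((4 - 10)(4 + 11)) = (675675/64)/(-90) = -15015/128
  a_2 = (3)(4)(-15015/128) / ((2 - 10)(2 + 11)) = (-45045/32)/(-104) = 3465/256
  a_0 = (1)(2)(3465/256) / ((0 - 10)(0 + 11)) = (3465/128)/(-110) = -63/256
Hence P_10(x) = 46189 x^10/256 - 109395 x^8/256 + 45045 x^6/128 - 15015 x^4/128 + 3465 x^2/256 - 63/256.

P_10(x); series = 46189 x^10/256 - 109395 x^8/256 + 45045 x^6/128 - 15015 x^4/128 + 3465 x^2/256 - 63/256


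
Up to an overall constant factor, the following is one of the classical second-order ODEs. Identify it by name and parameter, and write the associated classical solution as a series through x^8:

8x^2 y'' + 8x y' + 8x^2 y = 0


All three coefficients share the factor 8; dividing through by 8 gives  x^2 y'' + x y' + x^2 y = 0.
This matches the Bessel equation x^2 y'' + x y' + (x^2 - nu^2) y = 0 with nu^2 = 0, so nu = 0; the solution bounded at x = 0 is J_0(x).
Frobenius at x = 0: indicial roots ±nu; for r = nu the recurrence k(k + 2nu) c_k = -c_{k-2} gives the standard series J_nu(x) = sum_{k>=0} (-1)^k / (k! (k+nu)!) (x/2)^(2k+nu). Evaluate the first 5 terms:
  k = 0: (-1)^0 / (0! * 0! * 2^0) x^0 = 1/(1*1*1) x^0 = (1) x^0
  k = 1: (-1)^1 / (1! * 1! * 2^2) x^2 = -1/(1*1*4) x^2 = (-1/4) x^2
  k = 2: (-1)^2 / (2! * 2! * 2^4) x^4 = 1/(2*2*16) x^4 = (1/64) x^4
  k = 3: (-1)^3 / (3! * 3! * 2^6) x^6 = -1/(6*6*64) x^6 = (-1/2304) x^6
  k = 4: (-1)^4 / (4! * 4! * 2^8) x^8 = 1/(24*24*256) x^8 = (1/147456) x^8
Hence J_0(x) = x^8/147456 - x^6/2304 + x^4/64 - x^2/4 + 1 + ....

J_0(x); series = x^8/147456 - x^6/2304 + x^4/64 - x^2/4 + 1


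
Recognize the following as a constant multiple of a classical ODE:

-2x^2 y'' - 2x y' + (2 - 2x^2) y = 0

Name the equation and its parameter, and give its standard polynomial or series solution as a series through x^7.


All three coefficients share the factor -2; dividing through by -2 gives  x^2 y'' + x y' + (x^2 - 1) y = 0.
This matches the Bessel equation x^2 y'' + x y' + (x^2 - nu^2) y = 0 with nu^2 = 1, so nu = 1; the solution bounded at x = 0 is J_1(x).
Frobenius at x = 0: indicial roots ±nu; for r = nu the recurrence k(k + 2nu) c_k = -c_{k-2} gives the standard series J_nu(x) = sum_{k>=0} (-1)^k / (k! (k+nu)!) (x/2)^(2k+nu). Evaluate the first 4 terms:
  k = 0: (-1)^0 / (0! * 1! * 2^1) x^1 = 1/(1*1*2) x^1 = (1/2) x^1
  k = 1: (-1)^1 / (1! * 2! * 2^3) x^3 = -1/(1*2*8) x^3 = (-1/16) x^3
  k = 2: (-1)^2 / (2! * 3! * 2^5) x^5 = 1/(2*6*32) x^5 = (1/384) x^5
  k = 3: (-1)^3 / (3! * 4! * 2^7) x^7 = -1/(6*24*128) x^7 = (-1/18432) x^7
Hence J_1(x) = -x^7/18432 + x^5/384 - x^3/16 + x/2 + ....

J_1(x); series = -x^7/18432 + x^5/384 - x^3/16 + x/2


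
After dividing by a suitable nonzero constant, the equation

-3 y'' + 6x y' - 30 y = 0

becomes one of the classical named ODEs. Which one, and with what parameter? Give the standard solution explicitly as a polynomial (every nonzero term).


All three coefficients share the factor -3; dividing through by -3 gives  y'' - 2x y' + 10 y = 0.
This matches the Hermite equation y'' - 2x y' + 2n y = 0 with 2n = 10, so n = 5; the polynomial solution is H_5(x).
With y = sum_k a_k x^k, matching x^k gives (k+2)(k+1) a_{k+2} = 2(k - n) a_k = 2(k - 5) a_k. The right side vanishes at k = 5, so the series with the parity of 5 terminates at degree 5.
Standard normalization: leading coefficient of H_n is 2^n, so a_5 = 2^5 = 32. Work downward with a_k = (k+1)(k+2) a_{k+2} / (2(k - n)):
  a_3 = (4)(5)(32) / (2(3 - 5)) = 640/(-4) = -160
  a_1 = (2)(3)(-160) / (2(1 - 5)) = -960/(-8) = 120
Hence H_5(x) = 32 x^5 - 160 x^3 + 120 x.

H_5(x); series = 32 x^5 - 160 x^3 + 120 x


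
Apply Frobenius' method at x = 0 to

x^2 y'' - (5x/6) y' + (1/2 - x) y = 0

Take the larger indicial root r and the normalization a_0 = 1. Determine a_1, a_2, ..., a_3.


Write in Frobenius form y'' + (p(x)/x) y' + (q(x)/x^2) y = 0:
  p(x) = -5/6,  q(x) = 1/2 - x.
Indicial equation: r(r-1) + (-5/6) r + (1/2) = 0 -> roots r_1 = 3/2, r_2 = 1/3.
Take r = r_1 = 3/2. Let y(x) = x^r sum_{n>=0} a_n x^n with a_0 = 1.
Substitute y = x^r sum a_n x^n and match x^{r+n}. The recurrence is
  D(n) a_n - 1 a_{n-1} = 0,  where D(n) = (r+n)(r+n-1) + (-5/6)(r+n) + (1/2).
  a_n = 1 / D(n) * a_{n-1}.
Since the indicial polynomial factors as (r - r_1)(r - r_2), D(n) = (r_1 + n - r_1)(r_1 + n - r_2) = n(n + 7/6).
Evaluating step by step (a_0 = 1):
  n = 1: D(1) = 1(1 + 7/6) = 13/6; numerator = 1(1) = 1; a_1 = (1)/(13/6) = 6/13
  n = 2: D(2) = 2(2 + 7/6) = 19/3; numerator = 1(6/13) = 6/13; a_2 = (6/13)/(19/3) = 18/247
  n = 3: D(3) = 3(3 + 7/6) = 25/2; numerator = 1(18/247) = 18/247; a_3 = (18/247)/(25/2) = 36/6175

r = 3/2; a_0 = 1; a_1 = 6/13; a_2 = 18/247; a_3 = 36/6175


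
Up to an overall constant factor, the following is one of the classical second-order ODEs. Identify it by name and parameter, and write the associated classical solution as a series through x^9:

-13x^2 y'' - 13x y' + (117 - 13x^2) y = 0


All three coefficients share the factor -13; dividing through by -13 gives  x^2 y'' + x y' + (x^2 - 9) y = 0.
This matches the Bessel equation x^2 y'' + x y' + (x^2 - nu^2) y = 0 with nu^2 = 9, so nu = 3; the solution bounded at x = 0 is J_3(x).
Frobenius at x = 0: indicial roots ±nu; for r = nu the recurrence k(k + 2nu) c_k = -c_{k-2} gives the standard series J_nu(x) = sum_{k>=0} (-1)^k / (k! (k+nu)!) (x/2)^(2k+nu). Evaluate the first 4 terms:
  k = 0: (-1)^0 / (0! * 3! * 2^3) x^3 = 1/(1*6*8) x^3 = (1/48) x^3
  k = 1: (-1)^1 / (1! * 4! * 2^5) x^5 = -1/(1*24*32) x^5 = (-1/768) x^5
  k = 2: (-1)^2 / (2! * 5! * 2^7) x^7 = 1/(2*120*128) x^7 = (1/30720) x^7
  k = 3: (-1)^3 / (3! * 6! * 2^9) x^9 = -1/(6*720*512) x^9 = (-1/2211840) x^9
Hence J_3(x) = -x^9/2211840 + x^7/30720 - x^5/768 + x^3/48 + ....

J_3(x); series = -x^9/2211840 + x^7/30720 - x^5/768 + x^3/48


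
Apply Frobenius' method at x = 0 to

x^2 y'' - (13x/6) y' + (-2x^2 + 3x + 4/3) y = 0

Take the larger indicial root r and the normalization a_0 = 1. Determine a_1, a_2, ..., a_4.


Write in Frobenius form y'' + (p(x)/x) y' + (q(x)/x^2) y = 0:
  p(x) = -13/6,  q(x) = -2x^2 + 3x + 4/3.
Indicial equation: r(r-1) + (-13/6) r + (4/3) = 0 -> roots r_1 = 8/3, r_2 = 1/2.
Take r = r_1 = 8/3. Let y(x) = x^r sum_{n>=0} a_n x^n with a_0 = 1.
Substitute y = x^r sum a_n x^n and match x^{r+n}. The recurrence is
  D(n) a_n + 3 a_{n-1} - 2 a_{n-2} = 0,  where D(n) = (r+n)(r+n-1) + (-13/6)(r+n) + (4/3).
  a_n = [-3 a_{n-1} + 2 a_{n-2}] / D(n).
Since the indicial polynomial factors as (r - r_1)(r - r_2), D(n) = (r_1 + n - r_1)(r_1 + n - r_2) = n(n + 13/6).
Evaluating step by step (a_0 = 1):
  n = 1: D(1) = 1(1 + 13/6) = 19/6; numerator = -3(1) = -3; a_1 = (-3)/(19/6) = -18/19
  n = 2: D(2) = 2(2 + 13/6) = 25/3; numerator = -3(-18/19) + 2(1) = 92/19; a_2 = (92/19)/(25/3) = 276/475
  n = 3: D(3) = 3(3 + 13/6) = 31/2; numerator = -3(276/475) + 2(-18/19) = -1728/475; a_3 = (-1728/475)/(31/2) = -3456/14725
  n = 4: D(4) = 4(4 + 13/6) = 74/3; numerator = -3(-3456/14725) + 2(276/475) = 5496/2945; a_4 = (5496/2945)/(74/3) = 8244/108965

r = 8/3; a_0 = 1; a_1 = -18/19; a_2 = 276/475; a_3 = -3456/14725; a_4 = 8244/108965


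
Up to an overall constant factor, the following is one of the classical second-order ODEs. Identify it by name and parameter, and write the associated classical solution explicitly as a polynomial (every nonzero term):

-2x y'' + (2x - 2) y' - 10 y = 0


All three coefficients share the factor -2; dividing through by -2 gives  x y'' + (1 - x) y' + 5 y = 0.
This matches the Laguerre equation x y'' + (1 - x) y' + n y = 0 with n = 5; the polynomial solution is L_5(x).
With y = sum_k a_k x^k, matching x^k gives (k+1)k a_{k+1} + (k+1) a_{k+1} - k a_k + n a_k = 0, i.e. (k+1)^2 a_{k+1} = (k - n) a_k = (k - 5) a_k. The right side vanishes at k = 5, so the series terminates at degree 5.
Standard normalization L_n(0) = 1 gives a_0 = 1. Work upward with a_{k+1} = (k - 5) a_k / (k+1)^2:
  a_1 = (0 - 5)(1) / 1^2 = -5/1 = -5
  a_2 = (1 - 5)(-5) / 2^2 = 20/4 = 5
  a_3 = (2 - 5)(5) / 3^2 = -15/9 = -5/3
  a_4 = (3 - 5)(-5/3) / 4^2 = (10/3)/16 = 5/24
  a_5 = (4 - 5)(5/24) / 5^2 = (-5/24)/25 = -1/120
Hence L_5(x) = -x^5/120 + 5 x^4/24 - 5 x^3/3 + 5 x^2 - 5 x + 1.

L_5(x); series = -x^5/120 + 5 x^4/24 - 5 x^3/3 + 5 x^2 - 5 x + 1


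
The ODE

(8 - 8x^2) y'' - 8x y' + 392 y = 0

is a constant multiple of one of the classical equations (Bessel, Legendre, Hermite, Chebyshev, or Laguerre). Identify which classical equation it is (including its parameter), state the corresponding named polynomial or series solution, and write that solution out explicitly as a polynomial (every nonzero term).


All three coefficients share the factor 8; dividing through by 8 gives  (1 - x^2) y'' - x y' + 49 y = 0.
This matches the Chebyshev equation (1 - x^2) y'' - x y' + n^2 y = 0 (note the -x y' term, not -2x y') with n^2 = 49, so n = 7; the polynomial solution is T_7(x).
With y = sum_k a_k x^k, matching x^k gives (k+2)(k+1) a_{k+2} = (k^2 - n^2) a_k = (k - 7)(k + 7) a_k. The right side vanishes at k = 7, so the series with the parity of 7 terminates at degree 7.
Standard normalization: leading coefficient of T_n is 2^(n-1), so a_7 = 2^6 = 64. Work downward with a_k = (k+1)(k+2) a_{k+2} / ((k - 7)(k + 7)):
  a_5 = (6)(7)(64) / ((5 - 7)(5 + 7)) = 2688/(-24) = -112
  a_3 = (4)(5)(-112) / ((3 - 7)(3 + 7)) = -2240/(-40) = 56
  a_1 = (2)(3)(56) / ((1 - 7)(1 + 7)) = 336/(-48) = -7
Hence T_7(x) = 64 x^7 - 112 x^5 + 56 x^3 - 7 x.

T_7(x); series = 64 x^7 - 112 x^5 + 56 x^3 - 7 x


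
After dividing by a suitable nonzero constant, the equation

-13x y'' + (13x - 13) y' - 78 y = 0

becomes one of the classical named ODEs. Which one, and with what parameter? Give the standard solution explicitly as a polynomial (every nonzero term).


All three coefficients share the factor -13; dividing through by -13 gives  x y'' + (1 - x) y' + 6 y = 0.
This matches the Laguerre equation x y'' + (1 - x) y' + n y = 0 with n = 6; the polynomial solution is L_6(x).
With y = sum_k a_k x^k, matching x^k gives (k+1)k a_{k+1} + (k+1) a_{k+1} - k a_k + n a_k = 0, i.e. (k+1)^2 a_{k+1} = (k - n) a_k = (k - 6) a_k. The right side vanishes at k = 6, so the series terminates at degree 6.
Standard normalization L_n(0) = 1 gives a_0 = 1. Work upward with a_{k+1} = (k - 6) a_k / (k+1)^2:
  a_1 = (0 - 6)(1) / 1^2 = -6/1 = -6
  a_2 = (1 - 6)(-6) / 2^2 = 30/4 = 15/2
  a_3 = (2 - 6)(15/2) / 3^2 = -30/9 = -10/3
  a_4 = (3 - 6)(-10/3) / 4^2 = 10/16 = 5/8
  a_5 = (4 - 6)(5/8) / 5^2 = (-5/4)/25 = -1/20
  a_6 = (5 - 6)(-1/20) / 6^2 = (1/20)/36 = 1/720
Hence L_6(x) = x^6/720 - x^5/20 + 5 x^4/8 - 10 x^3/3 + 15 x^2/2 - 6 x + 1.

L_6(x); series = x^6/720 - x^5/20 + 5 x^4/8 - 10 x^3/3 + 15 x^2/2 - 6 x + 1


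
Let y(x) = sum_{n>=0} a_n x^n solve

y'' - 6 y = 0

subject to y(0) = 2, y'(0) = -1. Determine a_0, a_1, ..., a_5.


Ansatz: y(x) = sum_{n>=0} a_n x^n, so y'(x) = sum_{n>=1} n a_n x^(n-1) and y''(x) = sum_{n>=2} n(n-1) a_n x^(n-2).
Substitute into P(x) y'' + Q(x) y' + R(x) y = 0 with P(x) = 1, Q(x) = 0, R(x) = -6, and match powers of x.
Initial conditions: a_0 = 2, a_1 = -1.
Setting the coefficient of each power of x to zero and solving order by order (substituting the coefficients already found):
  x^0: 2 a_2 - 6 a_0 = 0  ->  2 a_2 = 6 a_0 = 12  ->  a_2 = 6
  x^1: 6 a_3 - 6 a_1 = 0  ->  6 a_3 = 6 a_1 = -6  ->  a_3 = -1
  x^2: 12 a_4 - 6 a_2 = 0  ->  12 a_4 = 6 a_2 = 36  ->  a_4 = 3
  x^3: 20 a_5 - 6 a_3 = 0  ->  20 a_5 = 6 a_3 = -6  ->  a_5 = -3/10
Truncated series: y(x) = 2 - x + 6 x^2 - x^3 + 3 x^4 - (3/10) x^5 + O(x^6).

a_0 = 2; a_1 = -1; a_2 = 6; a_3 = -1; a_4 = 3; a_5 = -3/10


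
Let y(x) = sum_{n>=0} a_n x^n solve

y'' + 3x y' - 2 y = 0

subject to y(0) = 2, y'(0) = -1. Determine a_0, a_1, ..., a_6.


Ansatz: y(x) = sum_{n>=0} a_n x^n, so y'(x) = sum_{n>=1} n a_n x^(n-1) and y''(x) = sum_{n>=2} n(n-1) a_n x^(n-2).
Substitute into P(x) y'' + Q(x) y' + R(x) y = 0 with P(x) = 1, Q(x) = 3x, R(x) = -2, and match powers of x.
Initial conditions: a_0 = 2, a_1 = -1.
Setting the coefficient of each power of x to zero and solving order by order (substituting the coefficients already found):
  x^0: 2 a_2 - 2 a_0 = 0  ->  2 a_2 = 2 a_0 = 4  ->  a_2 = 2
  x^1: 6 a_3 + a_1 = 0  ->  6 a_3 = -a_1 = 1  ->  a_3 = 1/6
  x^2: 12 a_4 + 4 a_2 = 0  ->  12 a_4 = -4 a_2 = -8  ->  a_4 = -2/3
  x^3: 20 a_5 + 7 a_3 = 0  ->  20 a_5 = -7 a_3 = -7/6  ->  a_5 = -7/120
  x^4: 30 a_6 + 10 a_4 = 0  ->  30 a_6 = -10 a_4 = 20/3  ->  a_6 = 2/9
Truncated series: y(x) = 2 - x + 2 x^2 + (1/6) x^3 - (2/3) x^4 - (7/120) x^5 + (2/9) x^6 + O(x^7).

a_0 = 2; a_1 = -1; a_2 = 2; a_3 = 1/6; a_4 = -2/3; a_5 = -7/120; a_6 = 2/9


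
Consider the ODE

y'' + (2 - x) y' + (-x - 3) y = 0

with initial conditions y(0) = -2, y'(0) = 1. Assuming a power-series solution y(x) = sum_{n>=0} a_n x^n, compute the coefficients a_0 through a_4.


Ansatz: y(x) = sum_{n>=0} a_n x^n, so y'(x) = sum_{n>=1} n a_n x^(n-1) and y''(x) = sum_{n>=2} n(n-1) a_n x^(n-2).
Substitute into P(x) y'' + Q(x) y' + R(x) y = 0 with P(x) = 1, Q(x) = 2 - x, R(x) = -x - 3, and match powers of x.
Initial conditions: a_0 = -2, a_1 = 1.
Setting the coefficient of each power of x to zero and solving order by order (substituting the coefficients already found):
  x^0: 2 a_2 + 2 a_1 - 3 a_0 = 0  ->  2 a_2 = -2 a_1 + 3 a_0 = -8  ->  a_2 = -4
  x^1: 6 a_3 + 4 a_2 - 4 a_1 - a_0 = 0  ->  6 a_3 = -4 a_2 + 4 a_1 + a_0 = 18  ->  a_3 = 3
  x^2: 12 a_4 + 6 a_3 - 5 a_2 - a_1 = 0  ->  12 a_4 = -6 a_3 + 5 a_2 + a_1 = -37  ->  a_4 = -37/12
Truncated series: y(x) = -2 + x - 4 x^2 + 3 x^3 - (37/12) x^4 + O(x^5).

a_0 = -2; a_1 = 1; a_2 = -4; a_3 = 3; a_4 = -37/12


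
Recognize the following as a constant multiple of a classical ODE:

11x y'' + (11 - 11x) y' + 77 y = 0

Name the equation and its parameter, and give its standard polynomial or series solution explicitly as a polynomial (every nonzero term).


All three coefficients share the factor 11; dividing through by 11 gives  x y'' + (1 - x) y' + 7 y = 0.
This matches the Laguerre equation x y'' + (1 - x) y' + n y = 0 with n = 7; the polynomial solution is L_7(x).
With y = sum_k a_k x^k, matching x^k gives (k+1)k a_{k+1} + (k+1) a_{k+1} - k a_k + n a_k = 0, i.e. (k+1)^2 a_{k+1} = (k - n) a_k = (k - 7) a_k. The right side vanishes at k = 7, so the series terminates at degree 7.
Standard normalization L_n(0) = 1 gives a_0 = 1. Work upward with a_{k+1} = (k - 7) a_k / (k+1)^2:
  a_1 = (0 - 7)(1) / 1^2 = -7/1 = -7
  a_2 = (1 - 7)(-7) / 2^2 = 42/4 = 21/2
  a_3 = (2 - 7)(21/2) / 3^2 = (-105/2)/9 = -35/6
  a_4 = (3 - 7)(-35/6) / 4^2 = (70/3)/16 = 35/24
  a_5 = (4 - 7)(35/24) / 5^2 = (-35/8)/25 = -7/40
  a_6 = (5 - 7)(-7/40) / 6^2 = (7/20)/36 = 7/720
  a_7 = (6 - 7)(7/720) / 7^2 = (-7/720)/49 = -1/5040
Hence L_7(x) = -x^7/5040 + 7 x^6/720 - 7 x^5/40 + 35 x^4/24 - 35 x^3/6 + 21 x^2/2 - 7 x + 1.

L_7(x); series = -x^7/5040 + 7 x^6/720 - 7 x^5/40 + 35 x^4/24 - 35 x^3/6 + 21 x^2/2 - 7 x + 1


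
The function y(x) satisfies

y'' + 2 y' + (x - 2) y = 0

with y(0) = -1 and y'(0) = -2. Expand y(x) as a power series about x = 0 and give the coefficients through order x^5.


Ansatz: y(x) = sum_{n>=0} a_n x^n, so y'(x) = sum_{n>=1} n a_n x^(n-1) and y''(x) = sum_{n>=2} n(n-1) a_n x^(n-2).
Substitute into P(x) y'' + Q(x) y' + R(x) y = 0 with P(x) = 1, Q(x) = 2, R(x) = x - 2, and match powers of x.
Initial conditions: a_0 = -1, a_1 = -2.
Setting the coefficient of each power of x to zero and solving order by order (substituting the coefficients already found):
  x^0: 2 a_2 + 2 a_1 - 2 a_0 = 0  ->  2 a_2 = -2 a_1 + 2 a_0 = 2  ->  a_2 = 1
  x^1: 6 a_3 + 4 a_2 - 2 a_1 + a_0 = 0  ->  6 a_3 = -4 a_2 + 2 a_1 - a_0 = -7  ->  a_3 = -7/6
  x^2: 12 a_4 + 6 a_3 - 2 a_2 + a_1 = 0  ->  12 a_4 = -6 a_3 + 2 a_2 - a_1 = 11  ->  a_4 = 11/12
  x^3: 20 a_5 + 8 a_4 - 2 a_3 + a_2 = 0  ->  20 a_5 = -8 a_4 + 2 a_3 - a_2 = -32/3  ->  a_5 = -8/15
Truncated series: y(x) = -1 - 2 x + x^2 - (7/6) x^3 + (11/12) x^4 - (8/15) x^5 + O(x^6).

a_0 = -1; a_1 = -2; a_2 = 1; a_3 = -7/6; a_4 = 11/12; a_5 = -8/15


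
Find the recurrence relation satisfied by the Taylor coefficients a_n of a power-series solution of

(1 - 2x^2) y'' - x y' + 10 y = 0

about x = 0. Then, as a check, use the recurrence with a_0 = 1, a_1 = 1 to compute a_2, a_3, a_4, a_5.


Substitute y = sum_n a_n x^n.
(1 - 2 x^2) y'' contributes (n+2)(n+1) a_{n+2} - 2 n(n-1) a_n at x^n.
-x y'(x) contributes -n a_n at x^n.
10 y(x) contributes 10 a_n at x^n.
Matching x^n: (n+2)(n+1) a_{n+2} + (-2 n(n-1) - n + 10) a_n = 0.
Thus a_{n+2} = (2 n(n-1) + n - 10) / ((n+1)(n+2)) * a_n.

Check with a_0 = 1, a_1 = 1 (apply the recurrence for n = 0, 1, 2, 3): a_0 = 1, a_1 = 1, a_2 = -5, a_3 = -3/2, a_4 = 5/3, a_5 = -3/8.

a_(n+2) = (2 n(n-1) + n - 10) / ((n+1)(n+2)) * a_n; check: a_0 = 1, a_1 = 1, a_2 = -5, a_3 = -3/2, a_4 = 5/3, a_5 = -3/8


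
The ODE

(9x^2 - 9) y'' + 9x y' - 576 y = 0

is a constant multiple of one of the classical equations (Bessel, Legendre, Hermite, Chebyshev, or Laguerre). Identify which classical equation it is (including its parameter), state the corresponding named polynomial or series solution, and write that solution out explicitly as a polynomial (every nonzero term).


All three coefficients share the factor -9; dividing through by -9 gives  (1 - x^2) y'' - x y' + 64 y = 0.
This matches the Chebyshev equation (1 - x^2) y'' - x y' + n^2 y = 0 (note the -x y' term, not -2x y') with n^2 = 64, so n = 8; the polynomial solution is T_8(x).
With y = sum_k a_k x^k, matching x^k gives (k+2)(k+1) a_{k+2} = (k^2 - n^2) a_k = (k - 8)(k + 8) a_k. The right side vanishes at k = 8, so the series with the parity of 8 terminates at degree 8.
Standard normalization: leading coefficient of T_n is 2^(n-1), so a_8 = 2^7 = 128. Work downward with a_k = (k+1)(k+2) a_{k+2} / ((k - 8)(k + 8)):
  a_6 = (7)(8)(128) / ((6 - 8)(6 + 8)) = 7168/(-28) = -256
  a_4 = (5)(6)(-256) / ((4 - 8)(4 + 8)) = -7680/(-48) = 160
  a_2 = (3)(4)(160) / ((2 - 8)(2 + 8)) = 1920/(-60) = -32
  a_0 = (1)(2)(-32) / ((0 - 8)(0 + 8)) = -64/(-64) = 1
Hence T_8(x) = 128 x^8 - 256 x^6 + 160 x^4 - 32 x^2 + 1.

T_8(x); series = 128 x^8 - 256 x^6 + 160 x^4 - 32 x^2 + 1


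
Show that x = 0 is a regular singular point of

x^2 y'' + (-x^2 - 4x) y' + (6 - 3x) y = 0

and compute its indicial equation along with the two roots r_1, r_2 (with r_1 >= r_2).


Divide by x^2 to reach normal form y'' + P_1(x) y' + P_2(x) y = 0 with P_1(x) = -1 - 4/x and P_2(x) = -3/x + 6/x^2.
x = 0 is a singular point because the y'-coefficient -1 - 4/x has a pole at x = 0 and the y-coefficient -3/x + 6/x^2 has a pole at x = 0.
It is a regular singular point because x P_1(x) = p(x) = -x - 4 and x^2 P_2(x) = q(x) = 6 - 3x are polynomials, hence analytic at x = 0.
p(0) = -4,  q(0) = 6.
Indicial equation: r(r-1) + p(0) r + q(0) = 0, i.e. r^2 + (p(0) - 1) r + q(0) = 0, i.e. r^2 - 5 r + 6 = 0.
Discriminant: (-5)^2 - 4(6) = 1, so r = (5 ± 1)/2.
Solving: r_1 = 3, r_2 = 2.

indicial: r^2 - 5 r + 6 = 0; roots r_1 = 3, r_2 = 2


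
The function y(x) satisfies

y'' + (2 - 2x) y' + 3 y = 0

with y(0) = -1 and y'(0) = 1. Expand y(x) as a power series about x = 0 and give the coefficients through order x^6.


Ansatz: y(x) = sum_{n>=0} a_n x^n, so y'(x) = sum_{n>=1} n a_n x^(n-1) and y''(x) = sum_{n>=2} n(n-1) a_n x^(n-2).
Substitute into P(x) y'' + Q(x) y' + R(x) y = 0 with P(x) = 1, Q(x) = 2 - 2x, R(x) = 3, and match powers of x.
Initial conditions: a_0 = -1, a_1 = 1.
Setting the coefficient of each power of x to zero and solving order by order (substituting the coefficients already found):
  x^0: 2 a_2 + 2 a_1 + 3 a_0 = 0  ->  2 a_2 = -2 a_1 - 3 a_0 = 1  ->  a_2 = 1/2
  x^1: 6 a_3 + 4 a_2 + a_1 = 0  ->  6 a_3 = -4 a_2 - a_1 = -3  ->  a_3 = -1/2
  x^2: 12 a_4 + 6 a_3 - a_2 = 0  ->  12 a_4 = -6 a_3 + a_2 = 7/2  ->  a_4 = 7/24
  x^3: 20 a_5 + 8 a_4 - 3 a_3 = 0  ->  20 a_5 = -8 a_4 + 3 a_3 = -23/6  ->  a_5 = -23/120
  x^4: 30 a_6 + 10 a_5 - 5 a_4 = 0  ->  30 a_6 = -10 a_5 + 5 a_4 = 27/8  ->  a_6 = 9/80
Truncated series: y(x) = -1 + x + (1/2) x^2 - (1/2) x^3 + (7/24) x^4 - (23/120) x^5 + (9/80) x^6 + O(x^7).

a_0 = -1; a_1 = 1; a_2 = 1/2; a_3 = -1/2; a_4 = 7/24; a_5 = -23/120; a_6 = 9/80


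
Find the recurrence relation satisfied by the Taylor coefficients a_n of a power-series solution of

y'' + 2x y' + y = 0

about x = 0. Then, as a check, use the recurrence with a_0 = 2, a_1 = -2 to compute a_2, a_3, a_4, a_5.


Substitute y = sum_n a_n x^n.
y''(x) has coefficient (n+2)(n+1) a_{n+2} at x^n;
2 x y'(x) has coefficient 2 n a_n at x^n (shift);
y(x) has coefficient 1 a_n at x^n.
Matching x^n: (n+2)(n+1) a_{n+2} + (2n + 1) a_n = 0.
Thus a_{n+2} = (-2n - 1) / ((n+1)(n+2)) * a_n.

Check with a_0 = 2, a_1 = -2 (apply the recurrence for n = 0, 1, 2, 3): a_0 = 2, a_1 = -2, a_2 = -1, a_3 = 1, a_4 = 5/12, a_5 = -7/20.

a_(n+2) = (-2n - 1) / ((n+1)(n+2)) * a_n; check: a_0 = 2, a_1 = -2, a_2 = -1, a_3 = 1, a_4 = 5/12, a_5 = -7/20


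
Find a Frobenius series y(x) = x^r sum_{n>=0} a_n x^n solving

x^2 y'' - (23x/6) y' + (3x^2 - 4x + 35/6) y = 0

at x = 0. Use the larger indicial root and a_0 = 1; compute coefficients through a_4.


Write in Frobenius form y'' + (p(x)/x) y' + (q(x)/x^2) y = 0:
  p(x) = -23/6,  q(x) = 3x^2 - 4x + 35/6.
Indicial equation: r(r-1) + (-23/6) r + (35/6) = 0 -> roots r_1 = 5/2, r_2 = 7/3.
Take r = r_1 = 5/2. Let y(x) = x^r sum_{n>=0} a_n x^n with a_0 = 1.
Substitute y = x^r sum a_n x^n and match x^{r+n}. The recurrence is
  D(n) a_n - 4 a_{n-1} + 3 a_{n-2} = 0,  where D(n) = (r+n)(r+n-1) + (-23/6)(r+n) + (35/6).
  a_n = [4 a_{n-1} - 3 a_{n-2}] / D(n).
Since the indicial polynomial factors as (r - r_1)(r - r_2), D(n) = (r_1 + n - r_1)(r_1 + n - r_2) = n(n + 1/6).
Evaluating step by step (a_0 = 1):
  n = 1: D(1) = 1(1 + 1/6) = 7/6; numerator = 4(1) = 4; a_1 = (4)/(7/6) = 24/7
  n = 2: D(2) = 2(2 + 1/6) = 13/3; numerator = 4(24/7) - 3(1) = 75/7; a_2 = (75/7)/(13/3) = 225/91
  n = 3: D(3) = 3(3 + 1/6) = 19/2; numerator = 4(225/91) - 3(24/7) = -36/91; a_3 = (-36/91)/(19/2) = -72/1729
  n = 4: D(4) = 4(4 + 1/6) = 50/3; numerator = 4(-72/1729) - 3(225/91) = -13113/1729; a_4 = (-13113/1729)/(50/3) = -39339/86450

r = 5/2; a_0 = 1; a_1 = 24/7; a_2 = 225/91; a_3 = -72/1729; a_4 = -39339/86450


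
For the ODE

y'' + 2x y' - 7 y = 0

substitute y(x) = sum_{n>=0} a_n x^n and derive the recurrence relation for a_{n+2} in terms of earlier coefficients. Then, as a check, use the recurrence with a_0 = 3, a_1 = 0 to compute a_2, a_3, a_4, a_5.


Substitute y = sum_n a_n x^n.
y''(x) has coefficient (n+2)(n+1) a_{n+2} at x^n;
2 x y'(x) has coefficient 2 n a_n at x^n (shift);
-7 y(x) has coefficient -7 a_n at x^n.
Matching x^n: (n+2)(n+1) a_{n+2} + (2n - 7) a_n = 0.
Thus a_{n+2} = (-2n + 7) / ((n+1)(n+2)) * a_n.

Check with a_0 = 3, a_1 = 0 (apply the recurrence for n = 0, 1, 2, 3): a_0 = 3, a_1 = 0, a_2 = 21/2, a_3 = 0, a_4 = 21/8, a_5 = 0.

a_(n+2) = (-2n + 7) / ((n+1)(n+2)) * a_n; check: a_0 = 3, a_1 = 0, a_2 = 21/2, a_3 = 0, a_4 = 21/8, a_5 = 0


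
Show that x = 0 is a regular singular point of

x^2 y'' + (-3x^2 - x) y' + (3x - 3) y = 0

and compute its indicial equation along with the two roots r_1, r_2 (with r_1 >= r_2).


Divide by x^2 to reach normal form y'' + P_1(x) y' + P_2(x) y = 0 with P_1(x) = -3 - 1/x and P_2(x) = 3/x - 3/x^2.
x = 0 is a singular point because the y'-coefficient -3 - 1/x has a pole at x = 0 and the y-coefficient 3/x - 3/x^2 has a pole at x = 0.
It is a regular singular point because x P_1(x) = p(x) = -3x - 1 and x^2 P_2(x) = q(x) = 3x - 3 are polynomials, hence analytic at x = 0.
p(0) = -1,  q(0) = -3.
Indicial equation: r(r-1) + p(0) r + q(0) = 0, i.e. r^2 + (p(0) - 1) r + q(0) = 0, i.e. r^2 - 2 r - 3 = 0.
Discriminant: (-2)^2 - 4(-3) = 16, so r = (2 ± 4)/2.
Solving: r_1 = 3, r_2 = -1.

indicial: r^2 - 2 r - 3 = 0; roots r_1 = 3, r_2 = -1


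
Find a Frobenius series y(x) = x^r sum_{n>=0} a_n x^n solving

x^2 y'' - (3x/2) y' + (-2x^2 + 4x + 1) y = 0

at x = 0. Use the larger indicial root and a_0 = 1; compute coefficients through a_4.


Write in Frobenius form y'' + (p(x)/x) y' + (q(x)/x^2) y = 0:
  p(x) = -3/2,  q(x) = -2x^2 + 4x + 1.
Indicial equation: r(r-1) + (-3/2) r + (1) = 0 -> roots r_1 = 2, r_2 = 1/2.
Take r = r_1 = 2. Let y(x) = x^r sum_{n>=0} a_n x^n with a_0 = 1.
Substitute y = x^r sum a_n x^n and match x^{r+n}. The recurrence is
  D(n) a_n + 4 a_{n-1} - 2 a_{n-2} = 0,  where D(n) = (r+n)(r+n-1) + (-3/2)(r+n) + (1).
  a_n = [-4 a_{n-1} + 2 a_{n-2}] / D(n).
Since the indicial polynomial factors as (r - r_1)(r - r_2), D(n) = (r_1 + n - r_1)(r_1 + n - r_2) = n(n + 3/2).
Evaluating step by step (a_0 = 1):
  n = 1: D(1) = 1(1 + 3/2) = 5/2; numerator = -4(1) = -4; a_1 = (-4)/(5/2) = -8/5
  n = 2: D(2) = 2(2 + 3/2) = 7; numerator = -4(-8/5) + 2(1) = 42/5; a_2 = (42/5)/(7) = 6/5
  n = 3: D(3) = 3(3 + 3/2) = 27/2; numerator = -4(6/5) + 2(-8/5) = -8; a_3 = (-8)/(27/2) = -16/27
  n = 4: D(4) = 4(4 + 3/2) = 22; numerator = -4(-16/27) + 2(6/5) = 644/135; a_4 = (644/135)/(22) = 322/1485

r = 2; a_0 = 1; a_1 = -8/5; a_2 = 6/5; a_3 = -16/27; a_4 = 322/1485


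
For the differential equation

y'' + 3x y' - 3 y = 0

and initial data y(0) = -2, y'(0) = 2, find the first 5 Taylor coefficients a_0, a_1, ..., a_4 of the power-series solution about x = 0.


Ansatz: y(x) = sum_{n>=0} a_n x^n, so y'(x) = sum_{n>=1} n a_n x^(n-1) and y''(x) = sum_{n>=2} n(n-1) a_n x^(n-2).
Substitute into P(x) y'' + Q(x) y' + R(x) y = 0 with P(x) = 1, Q(x) = 3x, R(x) = -3, and match powers of x.
Initial conditions: a_0 = -2, a_1 = 2.
Setting the coefficient of each power of x to zero and solving order by order (substituting the coefficients already found):
  x^0: 2 a_2 - 3 a_0 = 0  ->  2 a_2 = 3 a_0 = -6  ->  a_2 = -3
  x^1: 6 a_3 = 0  ->  a_3 = 0
  x^2: 12 a_4 + 3 a_2 = 0  ->  12 a_4 = -3 a_2 = 9  ->  a_4 = 3/4
Truncated series: y(x) = -2 + 2 x - 3 x^2 + (3/4) x^4 + O(x^5).

a_0 = -2; a_1 = 2; a_2 = -3; a_3 = 0; a_4 = 3/4


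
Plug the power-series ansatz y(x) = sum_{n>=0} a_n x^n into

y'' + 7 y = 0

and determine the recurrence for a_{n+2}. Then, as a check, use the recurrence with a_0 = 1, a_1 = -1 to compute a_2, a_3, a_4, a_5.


Substitute y = sum_n a_n x^n into y'' + (const) y = 0.
y''(x) = sum_{n>=0} (n+2)(n+1) a_{n+2} x^n.
The ODE becomes sum_n [(n+2)(n+1) a_{n+2} + 7 a_n] x^n = 0.
Setting each coefficient to zero gives the recurrence:
  (n+2)(n+1) a_{n+2} + 7 a_n = 0,
  a_{n+2} = -7 / ((n+1)(n+2)) a_n.

Check with a_0 = 1, a_1 = -1 (apply the recurrence for n = 0, 1, 2, 3): a_0 = 1, a_1 = -1, a_2 = -7/2, a_3 = 7/6, a_4 = 49/24, a_5 = -49/120.

a_{n+2} = -7/((n+1)(n+2)) * a_n; check: a_0 = 1, a_1 = -1, a_2 = -7/2, a_3 = 7/6, a_4 = 49/24, a_5 = -49/120


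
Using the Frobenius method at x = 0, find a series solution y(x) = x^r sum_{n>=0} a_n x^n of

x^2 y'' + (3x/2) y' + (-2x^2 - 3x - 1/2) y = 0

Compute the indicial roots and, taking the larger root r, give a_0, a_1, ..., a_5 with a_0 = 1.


Write in Frobenius form y'' + (p(x)/x) y' + (q(x)/x^2) y = 0:
  p(x) = 3/2,  q(x) = -2x^2 - 3x - 1/2.
Indicial equation: r(r-1) + (3/2) r + (-1/2) = 0 -> roots r_1 = 1/2, r_2 = -1.
Take r = r_1 = 1/2. Let y(x) = x^r sum_{n>=0} a_n x^n with a_0 = 1.
Substitute y = x^r sum a_n x^n and match x^{r+n}. The recurrence is
  D(n) a_n - 3 a_{n-1} - 2 a_{n-2} = 0,  where D(n) = (r+n)(r+n-1) + (3/2)(r+n) + (-1/2).
  a_n = [3 a_{n-1} + 2 a_{n-2}] / D(n).
Since the indicial polynomial factors as (r - r_1)(r - r_2), D(n) = (r_1 + n - r_1)(r_1 + n - r_2) = n(n + 3/2).
Evaluating step by step (a_0 = 1):
  n = 1: D(1) = 1(1 + 3/2) = 5/2; numerator = 3(1) = 3; a_1 = (3)/(5/2) = 6/5
  n = 2: D(2) = 2(2 + 3/2) = 7; numerator = 3(6/5) + 2(1) = 28/5; a_2 = (28/5)/(7) = 4/5
  n = 3: D(3) = 3(3 + 3/2) = 27/2; numerator = 3(4/5) + 2(6/5) = 24/5; a_3 = (24/5)/(27/2) = 16/45
  n = 4: D(4) = 4(4 + 3/2) = 22; numerator = 3(16/45) + 2(4/5) = 8/3; a_4 = (8/3)/(22) = 4/33
  n = 5: D(5) = 5(5 + 3/2) = 65/2; numerator = 3(4/33) + 2(16/45) = 532/495; a_5 = (532/495)/(65/2) = 1064/32175

r = 1/2; a_0 = 1; a_1 = 6/5; a_2 = 4/5; a_3 = 16/45; a_4 = 4/33; a_5 = 1064/32175


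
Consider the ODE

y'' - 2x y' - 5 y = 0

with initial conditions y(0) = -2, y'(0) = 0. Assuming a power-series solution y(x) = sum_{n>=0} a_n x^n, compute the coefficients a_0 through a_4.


Ansatz: y(x) = sum_{n>=0} a_n x^n, so y'(x) = sum_{n>=1} n a_n x^(n-1) and y''(x) = sum_{n>=2} n(n-1) a_n x^(n-2).
Substitute into P(x) y'' + Q(x) y' + R(x) y = 0 with P(x) = 1, Q(x) = -2x, R(x) = -5, and match powers of x.
Initial conditions: a_0 = -2, a_1 = 0.
Setting the coefficient of each power of x to zero and solving order by order (substituting the coefficients already found):
  x^0: 2 a_2 - 5 a_0 = 0  ->  2 a_2 = 5 a_0 = -10  ->  a_2 = -5
  x^1: 6 a_3 - 7 a_1 = 0  ->  6 a_3 = 7 a_1 = 0  ->  a_3 = 0
  x^2: 12 a_4 - 9 a_2 = 0  ->  12 a_4 = 9 a_2 = -45  ->  a_4 = -15/4
Truncated series: y(x) = -2 - 5 x^2 - (15/4) x^4 + O(x^5).

a_0 = -2; a_1 = 0; a_2 = -5; a_3 = 0; a_4 = -15/4


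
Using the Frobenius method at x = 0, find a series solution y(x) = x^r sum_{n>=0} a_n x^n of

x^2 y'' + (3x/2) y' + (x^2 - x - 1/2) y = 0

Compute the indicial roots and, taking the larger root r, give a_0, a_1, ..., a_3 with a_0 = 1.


Write in Frobenius form y'' + (p(x)/x) y' + (q(x)/x^2) y = 0:
  p(x) = 3/2,  q(x) = x^2 - x - 1/2.
Indicial equation: r(r-1) + (3/2) r + (-1/2) = 0 -> roots r_1 = 1/2, r_2 = -1.
Take r = r_1 = 1/2. Let y(x) = x^r sum_{n>=0} a_n x^n with a_0 = 1.
Substitute y = x^r sum a_n x^n and match x^{r+n}. The recurrence is
  D(n) a_n - 1 a_{n-1} + 1 a_{n-2} = 0,  where D(n) = (r+n)(r+n-1) + (3/2)(r+n) + (-1/2).
  a_n = [1 a_{n-1} - 1 a_{n-2}] / D(n).
Since the indicial polynomial factors as (r - r_1)(r - r_2), D(n) = (r_1 + n - r_1)(r_1 + n - r_2) = n(n + 3/2).
Evaluating step by step (a_0 = 1):
  n = 1: D(1) = 1(1 + 3/2) = 5/2; numerator = 1(1) = 1; a_1 = (1)/(5/2) = 2/5
  n = 2: D(2) = 2(2 + 3/2) = 7; numerator = 1(2/5) - 1(1) = -3/5; a_2 = (-3/5)/(7) = -3/35
  n = 3: D(3) = 3(3 + 3/2) = 27/2; numerator = 1(-3/35) - 1(2/5) = -17/35; a_3 = (-17/35)/(27/2) = -34/945

r = 1/2; a_0 = 1; a_1 = 2/5; a_2 = -3/35; a_3 = -34/945


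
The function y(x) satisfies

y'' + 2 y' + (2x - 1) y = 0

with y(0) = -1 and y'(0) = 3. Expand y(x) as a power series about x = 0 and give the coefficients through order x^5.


Ansatz: y(x) = sum_{n>=0} a_n x^n, so y'(x) = sum_{n>=1} n a_n x^(n-1) and y''(x) = sum_{n>=2} n(n-1) a_n x^(n-2).
Substitute into P(x) y'' + Q(x) y' + R(x) y = 0 with P(x) = 1, Q(x) = 2, R(x) = 2x - 1, and match powers of x.
Initial conditions: a_0 = -1, a_1 = 3.
Setting the coefficient of each power of x to zero and solving order by order (substituting the coefficients already found):
  x^0: 2 a_2 + 2 a_1 - a_0 = 0  ->  2 a_2 = -2 a_1 + a_0 = -7  ->  a_2 = -7/2
  x^1: 6 a_3 + 4 a_2 - a_1 + 2 a_0 = 0  ->  6 a_3 = -4 a_2 + a_1 - 2 a_0 = 19  ->  a_3 = 19/6
  x^2: 12 a_4 + 6 a_3 - a_2 + 2 a_1 = 0  ->  12 a_4 = -6 a_3 + a_2 - 2 a_1 = -57/2  ->  a_4 = -19/8
  x^3: 20 a_5 + 8 a_4 - a_3 + 2 a_2 = 0  ->  20 a_5 = -8 a_4 + a_3 - 2 a_2 = 175/6  ->  a_5 = 35/24
Truncated series: y(x) = -1 + 3 x - (7/2) x^2 + (19/6) x^3 - (19/8) x^4 + (35/24) x^5 + O(x^6).

a_0 = -1; a_1 = 3; a_2 = -7/2; a_3 = 19/6; a_4 = -19/8; a_5 = 35/24


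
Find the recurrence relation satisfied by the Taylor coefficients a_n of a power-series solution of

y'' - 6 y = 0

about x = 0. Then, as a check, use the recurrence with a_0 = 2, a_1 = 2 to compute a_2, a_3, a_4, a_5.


Substitute y = sum_n a_n x^n into y'' + (const) y = 0.
y''(x) = sum_{n>=0} (n+2)(n+1) a_{n+2} x^n.
The ODE becomes sum_n [(n+2)(n+1) a_{n+2} - 6 a_n] x^n = 0.
Setting each coefficient to zero gives the recurrence:
  (n+2)(n+1) a_{n+2} - 6 a_n = 0,
  a_{n+2} = 6 / ((n+1)(n+2)) a_n.

Check with a_0 = 2, a_1 = 2 (apply the recurrence for n = 0, 1, 2, 3): a_0 = 2, a_1 = 2, a_2 = 6, a_3 = 2, a_4 = 3, a_5 = 3/5.

a_{n+2} = 6/((n+1)(n+2)) * a_n; check: a_0 = 2, a_1 = 2, a_2 = 6, a_3 = 2, a_4 = 3, a_5 = 3/5
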